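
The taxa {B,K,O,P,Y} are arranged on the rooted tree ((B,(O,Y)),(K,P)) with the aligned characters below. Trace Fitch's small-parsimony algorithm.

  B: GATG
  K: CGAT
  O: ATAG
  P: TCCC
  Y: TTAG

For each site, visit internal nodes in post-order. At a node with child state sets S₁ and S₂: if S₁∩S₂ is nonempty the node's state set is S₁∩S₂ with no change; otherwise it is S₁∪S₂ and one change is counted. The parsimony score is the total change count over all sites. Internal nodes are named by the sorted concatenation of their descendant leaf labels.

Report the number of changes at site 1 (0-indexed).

3

[col 0] OY: children O:{A}, Y:{T} ∪→ {A,T}; cost 1
[col 0] BOY: children B:{G}, OY:{A,T} ∪→ {A,G,T}; cost 1
[col 0] KP: children K:{C}, P:{T} ∪→ {C,T}; cost 1
[col 0] BKOPY: children BOY:{A,G,T}, KP:{C,T} ∩→ {T}; cost 0
[col 1] OY: children O:{T}, Y:{T} ∩→ {T}; cost 0
[col 1] BOY: children B:{A}, OY:{T} ∪→ {A,T}; cost 1
[col 1] KP: children K:{G}, P:{C} ∪→ {C,G}; cost 1
[col 1] BKOPY: children BOY:{A,T}, KP:{C,G} ∪→ {A,C,G,T}; cost 1
[col 2] OY: children O:{A}, Y:{A} ∩→ {A}; cost 0
[col 2] BOY: children B:{T}, OY:{A} ∪→ {A,T}; cost 1
[col 2] KP: children K:{A}, P:{C} ∪→ {A,C}; cost 1
[col 2] BKOPY: children BOY:{A,T}, KP:{A,C} ∩→ {A}; cost 0
[col 3] OY: children O:{G}, Y:{G} ∩→ {G}; cost 0
[col 3] BOY: children B:{G}, OY:{G} ∩→ {G}; cost 0
[col 3] KP: children K:{T}, P:{C} ∪→ {C,T}; cost 1
[col 3] BKOPY: children BOY:{G}, KP:{C,T} ∪→ {C,G,T}; cost 1
per-site changes: [3, 3, 2, 2]; total = 10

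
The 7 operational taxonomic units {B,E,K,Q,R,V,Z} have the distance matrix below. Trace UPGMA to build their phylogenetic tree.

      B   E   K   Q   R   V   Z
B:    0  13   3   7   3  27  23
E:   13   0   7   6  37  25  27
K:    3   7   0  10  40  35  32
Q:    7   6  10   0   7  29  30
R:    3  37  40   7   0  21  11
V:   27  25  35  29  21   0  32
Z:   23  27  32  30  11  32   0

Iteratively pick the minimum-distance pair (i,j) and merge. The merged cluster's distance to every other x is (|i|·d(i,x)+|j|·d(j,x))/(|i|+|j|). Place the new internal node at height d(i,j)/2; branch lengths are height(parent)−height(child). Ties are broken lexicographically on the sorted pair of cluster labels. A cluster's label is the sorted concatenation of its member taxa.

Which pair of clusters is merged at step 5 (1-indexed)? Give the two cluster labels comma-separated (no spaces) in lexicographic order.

BEKQ,RZ

step 1: merge (B,K) at d=3; branch lengths B→3/2, K→3/2; new cluster BK
  updated: d(BK,E)=10, d(BK,Q)=17/2, d(BK,R)=43/2, d(BK,V)=31, d(BK,Z)=55/2
step 2: merge (E,Q) at d=6; branch lengths E→3, Q→3; new cluster EQ
  updated: d(BK,EQ)=37/4, d(EQ,R)=22, d(EQ,V)=27, d(EQ,Z)=57/2
step 3: merge (BK,EQ) at d=37/4; branch lengths BK→25/8, EQ→13/8; new cluster BEKQ
  updated: d(BEKQ,R)=87/4, d(BEKQ,V)=29, d(BEKQ,Z)=28
step 4: merge (R,Z) at d=11; branch lengths R→11/2, Z→11/2; new cluster RZ
  updated: d(BEKQ,RZ)=199/8, d(RZ,V)=53/2
step 5: merge (BEKQ,RZ) at d=199/8; branch lengths BEKQ→125/16, RZ→111/16; new cluster BEKQRZ
  updated: d(BEKQRZ,V)=169/6
step 6: merge (BEKQRZ,V) at d=169/6; branch lengths BEKQRZ→79/48, V→169/12; new cluster BEKQRVZ
final tree: ((((B:3/2,K:3/2):25/8,(E:3,Q:3):13/8):125/16,(R:11/2,Z:11/2):111/16):79/48,V:169/12)
total length: 2651/48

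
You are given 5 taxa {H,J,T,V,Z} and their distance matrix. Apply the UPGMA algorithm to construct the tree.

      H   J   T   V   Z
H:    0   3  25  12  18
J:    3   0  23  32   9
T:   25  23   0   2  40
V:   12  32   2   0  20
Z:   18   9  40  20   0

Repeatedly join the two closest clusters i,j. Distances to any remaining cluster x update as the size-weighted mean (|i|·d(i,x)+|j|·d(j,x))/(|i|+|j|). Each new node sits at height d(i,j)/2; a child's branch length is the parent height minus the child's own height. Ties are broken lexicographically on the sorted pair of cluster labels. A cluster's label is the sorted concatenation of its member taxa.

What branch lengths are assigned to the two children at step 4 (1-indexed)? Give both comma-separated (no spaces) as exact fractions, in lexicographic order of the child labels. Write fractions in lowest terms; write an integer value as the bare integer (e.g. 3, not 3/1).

1. join T+V (d=2) ⇒ TV; edges |T|=1, |V|=1
  updated: d(H,TV)=37/2, d(J,TV)=55/2, d(TV,Z)=30
2. join H+J (d=3) ⇒ HJ; edges |H|=3/2, |J|=3/2
  updated: d(HJ,TV)=23, d(HJ,Z)=27/2
3. join HJ+Z (d=27/2) ⇒ HJZ; edges |HJ|=21/4, |Z|=27/4
  updated: d(HJZ,TV)=76/3
4. join HJZ+TV (d=76/3) ⇒ HJTVZ; edges |HJZ|=71/12, |TV|=35/3
final tree: (((H:3/2,J:3/2):21/4,Z:27/4):71/12,(T:1,V:1):35/3)
total length: 415/12

71/12,35/3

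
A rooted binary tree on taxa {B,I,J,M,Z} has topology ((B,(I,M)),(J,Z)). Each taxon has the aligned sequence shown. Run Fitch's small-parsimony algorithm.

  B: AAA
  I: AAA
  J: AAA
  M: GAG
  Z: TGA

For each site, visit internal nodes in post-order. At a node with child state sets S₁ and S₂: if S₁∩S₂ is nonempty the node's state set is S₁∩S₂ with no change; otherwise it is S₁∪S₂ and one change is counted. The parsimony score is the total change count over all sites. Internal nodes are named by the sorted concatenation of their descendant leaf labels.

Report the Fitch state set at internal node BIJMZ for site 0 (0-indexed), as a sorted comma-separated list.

IM@0: {A} ∪ {G} = {A,G} (union, +1)
BIM@0: {A} ∩ {A,G} = {A} (intersection, +0)
JZ@0: {A} ∪ {T} = {A,T} (union, +1)
BIJMZ@0: {A} ∩ {A,T} = {A} (intersection, +0)
IM@1: {A} ∩ {A} = {A} (intersection, +0)
BIM@1: {A} ∩ {A} = {A} (intersection, +0)
JZ@1: {A} ∪ {G} = {A,G} (union, +1)
BIJMZ@1: {A} ∩ {A,G} = {A} (intersection, +0)
IM@2: {A} ∪ {G} = {A,G} (union, +1)
BIM@2: {A} ∩ {A,G} = {A} (intersection, +0)
JZ@2: {A} ∩ {A} = {A} (intersection, +0)
BIJMZ@2: {A} ∩ {A} = {A} (intersection, +0)
per-site changes: [2, 1, 1]; total = 4

A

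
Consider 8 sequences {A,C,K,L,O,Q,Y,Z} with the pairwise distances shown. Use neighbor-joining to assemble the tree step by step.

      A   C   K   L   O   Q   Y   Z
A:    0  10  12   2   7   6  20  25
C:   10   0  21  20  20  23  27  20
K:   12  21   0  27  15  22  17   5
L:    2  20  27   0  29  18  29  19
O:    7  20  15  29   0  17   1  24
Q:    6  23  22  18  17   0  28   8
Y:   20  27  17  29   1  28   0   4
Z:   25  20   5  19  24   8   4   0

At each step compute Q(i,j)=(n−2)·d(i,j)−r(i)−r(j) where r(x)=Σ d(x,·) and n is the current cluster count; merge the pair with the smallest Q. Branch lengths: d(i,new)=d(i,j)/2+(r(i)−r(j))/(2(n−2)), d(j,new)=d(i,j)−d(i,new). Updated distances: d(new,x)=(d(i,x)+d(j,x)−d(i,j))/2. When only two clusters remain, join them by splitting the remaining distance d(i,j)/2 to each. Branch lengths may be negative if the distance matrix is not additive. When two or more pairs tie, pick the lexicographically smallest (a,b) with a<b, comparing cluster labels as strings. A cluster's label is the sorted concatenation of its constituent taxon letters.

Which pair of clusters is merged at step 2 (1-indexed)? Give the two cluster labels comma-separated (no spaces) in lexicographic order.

A,L

iteration 1: select O,Y (d=1, Q=-233); attach at lengths (-7/12, 19/12); label the merged cluster OY
  updated: d(A,OY)=13, d(C,OY)=23, d(K,OY)=31/2, d(L,OY)=57/2, d(OY,Q)=22, d(OY,Z)=27/2
iteration 2: select A,L (d=2, Q=-345/2); attach at lengths (-73/20, 113/20); label the merged cluster AL
  updated: d(AL,C)=14, d(AL,K)=37/2, d(AL,OY)=79/4, d(AL,Q)=11, d(AL,Z)=21
iteration 3: select K,Z (d=5, Q=-259/2); attach at lengths (69/16, 11/16); label the merged cluster KZ
  updated: d(AL,KZ)=69/4, d(C,KZ)=18, d(KZ,OY)=12, d(KZ,Q)=25/2
iteration 4: select KZ,OY (d=12, Q=-201/2); attach at lengths (19/6, 53/6); label the merged cluster KOYZ
  updated: d(AL,KOYZ)=25/2, d(C,KOYZ)=29/2, d(KOYZ,Q)=45/4
iteration 5: select AL,C (d=14, Q=-61); attach at lengths (7/2, 21/2); label the merged cluster ACL
  updated: d(ACL,KOYZ)=13/2, d(ACL,Q)=10
iteration 6: select ACL,KOYZ (d=13/2, Q=-111/4); attach at lengths (21/8, 31/8); label the merged cluster ACKLOYZ
  updated: d(ACKLOYZ,Q)=59/8
iteration 7: select ACKLOYZ,Q (d=59/8); attach at lengths (59/16, 59/16); label the merged cluster ACKLOQYZ
final tree: ((((A:-73/20,L:113/20):7/2,C:21/2):21/8,((K:69/16,Z:11/16):19/6,(O:-7/12,Y:19/12):53/6):31/8):59/16,Q:59/16)
total length: 383/8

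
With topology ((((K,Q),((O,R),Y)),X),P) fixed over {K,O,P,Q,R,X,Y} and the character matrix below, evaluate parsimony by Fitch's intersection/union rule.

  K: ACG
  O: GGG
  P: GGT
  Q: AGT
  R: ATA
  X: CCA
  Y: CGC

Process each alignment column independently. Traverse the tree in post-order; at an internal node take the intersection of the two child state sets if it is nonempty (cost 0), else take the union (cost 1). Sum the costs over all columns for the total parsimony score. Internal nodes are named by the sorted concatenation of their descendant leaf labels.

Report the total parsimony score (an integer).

KQ@0: {A} ∩ {A} = {A} (intersection, +0)
OR@0: {G} ∪ {A} = {A,G} (union, +1)
ORY@0: {A,G} ∪ {C} = {A,C,G} (union, +1)
KOQRY@0: {A} ∩ {A,C,G} = {A} (intersection, +0)
KOQRXY@0: {A} ∪ {C} = {A,C} (union, +1)
KOPQRXY@0: {A,C} ∪ {G} = {A,C,G} (union, +1)
KQ@1: {C} ∪ {G} = {C,G} (union, +1)
OR@1: {G} ∪ {T} = {G,T} (union, +1)
ORY@1: {G,T} ∩ {G} = {G} (intersection, +0)
KOQRY@1: {C,G} ∩ {G} = {G} (intersection, +0)
KOQRXY@1: {G} ∪ {C} = {C,G} (union, +1)
KOPQRXY@1: {C,G} ∩ {G} = {G} (intersection, +0)
KQ@2: {G} ∪ {T} = {G,T} (union, +1)
OR@2: {G} ∪ {A} = {A,G} (union, +1)
ORY@2: {A,G} ∪ {C} = {A,C,G} (union, +1)
KOQRY@2: {G,T} ∩ {A,C,G} = {G} (intersection, +0)
KOQRXY@2: {G} ∪ {A} = {A,G} (union, +1)
KOPQRXY@2: {A,G} ∪ {T} = {A,G,T} (union, +1)
per-site changes: [4, 3, 5]; total = 12

12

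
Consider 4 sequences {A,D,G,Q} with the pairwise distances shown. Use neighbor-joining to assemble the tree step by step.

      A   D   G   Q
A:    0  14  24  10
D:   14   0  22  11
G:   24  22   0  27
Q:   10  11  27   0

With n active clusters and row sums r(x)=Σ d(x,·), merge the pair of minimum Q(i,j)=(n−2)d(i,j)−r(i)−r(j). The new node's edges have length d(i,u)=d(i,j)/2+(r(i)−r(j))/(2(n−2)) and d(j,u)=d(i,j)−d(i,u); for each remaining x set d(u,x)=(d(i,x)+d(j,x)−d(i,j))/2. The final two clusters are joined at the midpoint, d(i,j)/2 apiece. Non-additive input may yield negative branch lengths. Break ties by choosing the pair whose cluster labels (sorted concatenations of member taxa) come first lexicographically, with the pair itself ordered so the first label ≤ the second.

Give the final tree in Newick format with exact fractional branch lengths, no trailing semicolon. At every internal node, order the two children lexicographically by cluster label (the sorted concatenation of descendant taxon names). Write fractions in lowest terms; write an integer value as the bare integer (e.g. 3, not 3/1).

(((A:5,Q:5):3,D:9/2):35/4,G:35/4)

step 1: merge (A,Q) at d=10, Q=-76; branch lengths A→5, Q→5; new cluster AQ
  updated: d(AQ,D)=15/2, d(AQ,G)=41/2
step 2: merge (AQ,D) at d=15/2, Q=-50; branch lengths AQ→3, D→9/2; new cluster ADQ
  updated: d(ADQ,G)=35/2
step 3: merge (ADQ,G) at d=35/2; branch lengths ADQ→35/4, G→35/4; new cluster ADGQ
final tree: (((A:5,Q:5):3,D:9/2):35/4,G:35/4)
total length: 35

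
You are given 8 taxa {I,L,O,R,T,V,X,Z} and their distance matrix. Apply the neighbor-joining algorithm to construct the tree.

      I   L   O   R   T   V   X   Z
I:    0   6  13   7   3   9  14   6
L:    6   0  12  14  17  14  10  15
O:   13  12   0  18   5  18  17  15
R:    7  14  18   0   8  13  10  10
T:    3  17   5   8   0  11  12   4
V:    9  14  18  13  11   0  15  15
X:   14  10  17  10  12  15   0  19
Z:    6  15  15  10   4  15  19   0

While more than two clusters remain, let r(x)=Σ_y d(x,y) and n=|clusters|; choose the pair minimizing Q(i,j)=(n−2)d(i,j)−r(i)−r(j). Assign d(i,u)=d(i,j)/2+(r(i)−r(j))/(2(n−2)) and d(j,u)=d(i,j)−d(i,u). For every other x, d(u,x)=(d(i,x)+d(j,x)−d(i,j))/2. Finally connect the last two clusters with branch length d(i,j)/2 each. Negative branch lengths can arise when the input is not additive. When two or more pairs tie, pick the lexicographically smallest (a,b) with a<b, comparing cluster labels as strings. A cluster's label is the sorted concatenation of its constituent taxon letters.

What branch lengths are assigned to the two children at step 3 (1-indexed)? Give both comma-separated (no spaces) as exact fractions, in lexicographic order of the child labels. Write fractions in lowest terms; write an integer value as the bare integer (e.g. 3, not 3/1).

step 1: merge (O,T) at d=5, Q=-128; branch lengths O→17/3, T→-2/3; new cluster OT
  updated: d(I,OT)=11/2, d(L,OT)=12, d(OT,R)=21/2, d(OT,V)=12, d(OT,X)=12, d(OT,Z)=7
step 2: merge (L,X) at d=10, Q=-101; branch lengths L→41/10, X→59/10; new cluster LX
  updated: d(I,LX)=5, d(LX,OT)=7, d(LX,R)=7, d(LX,V)=19/2, d(LX,Z)=12
step 3: merge (OT,Z) at d=7, Q=-64; branch lengths OT→5/2, Z→9/2; new cluster OTZ
  updated: d(I,OTZ)=9/4, d(LX,OTZ)=6, d(OTZ,R)=27/4, d(OTZ,V)=10
step 4: merge (I,OTZ) at d=9/4, Q=-83/2; branch lengths I→5/6, OTZ→17/12; new cluster IOTZ
  updated: d(IOTZ,LX)=35/8, d(IOTZ,R)=23/4, d(IOTZ,V)=67/8
step 5: merge (IOTZ,R) at d=23/4, Q=-131/4; branch lengths IOTZ→17/16, R→75/16; new cluster IORTZ
  updated: d(IORTZ,LX)=45/16, d(IORTZ,V)=125/16
step 6: merge (IORTZ,LX) at d=45/16, Q=-161/8; branch lengths IORTZ→9/16, LX→9/4; new cluster ILORTXZ
  updated: d(ILORTXZ,V)=29/4
step 7: merge (ILORTXZ,V) at d=29/4; branch lengths ILORTXZ→29/8, V→29/8; new cluster ILORTVXZ
final tree: ((((I:5/6,((O:17/3,T:-2/3):5/2,Z:9/2):17/12):17/16,R:75/16):9/16,(L:41/10,X:59/10):9/4):29/8,V:29/8)
total length: 641/16

5/2,9/2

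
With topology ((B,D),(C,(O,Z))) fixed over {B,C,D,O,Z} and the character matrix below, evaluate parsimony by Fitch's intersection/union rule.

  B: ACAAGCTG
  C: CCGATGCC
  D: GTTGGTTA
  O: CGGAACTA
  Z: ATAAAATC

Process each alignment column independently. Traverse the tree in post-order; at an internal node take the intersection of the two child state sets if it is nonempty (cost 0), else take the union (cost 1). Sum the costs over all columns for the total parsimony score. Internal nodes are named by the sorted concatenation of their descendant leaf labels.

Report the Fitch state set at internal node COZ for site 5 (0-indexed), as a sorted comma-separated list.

A,C,G

site 0, node BD: B={A} ∪ D={G} → {A,G} (+1)
site 0, node OZ: O={C} ∪ Z={A} → {A,C} (+1)
site 0, node COZ: C={C} ∩ OZ={A,C} → {C} (+0)
site 0, node BCDOZ: BD={A,G} ∪ COZ={C} → {A,C,G} (+1)
site 1, node BD: B={C} ∪ D={T} → {C,T} (+1)
site 1, node OZ: O={G} ∪ Z={T} → {G,T} (+1)
site 1, node COZ: C={C} ∪ OZ={G,T} → {C,G,T} (+1)
site 1, node BCDOZ: BD={C,T} ∩ COZ={C,G,T} → {C,T} (+0)
site 2, node BD: B={A} ∪ D={T} → {A,T} (+1)
site 2, node OZ: O={G} ∪ Z={A} → {A,G} (+1)
site 2, node COZ: C={G} ∩ OZ={A,G} → {G} (+0)
site 2, node BCDOZ: BD={A,T} ∪ COZ={G} → {A,G,T} (+1)
site 3, node BD: B={A} ∪ D={G} → {A,G} (+1)
site 3, node OZ: O={A} ∩ Z={A} → {A} (+0)
site 3, node COZ: C={A} ∩ OZ={A} → {A} (+0)
site 3, node BCDOZ: BD={A,G} ∩ COZ={A} → {A} (+0)
site 4, node BD: B={G} ∩ D={G} → {G} (+0)
site 4, node OZ: O={A} ∩ Z={A} → {A} (+0)
site 4, node COZ: C={T} ∪ OZ={A} → {A,T} (+1)
site 4, node BCDOZ: BD={G} ∪ COZ={A,T} → {A,G,T} (+1)
site 5, node BD: B={C} ∪ D={T} → {C,T} (+1)
site 5, node OZ: O={C} ∪ Z={A} → {A,C} (+1)
site 5, node COZ: C={G} ∪ OZ={A,C} → {A,C,G} (+1)
site 5, node BCDOZ: BD={C,T} ∩ COZ={A,C,G} → {C} (+0)
site 6, node BD: B={T} ∩ D={T} → {T} (+0)
site 6, node OZ: O={T} ∩ Z={T} → {T} (+0)
site 6, node COZ: C={C} ∪ OZ={T} → {C,T} (+1)
site 6, node BCDOZ: BD={T} ∩ COZ={C,T} → {T} (+0)
site 7, node BD: B={G} ∪ D={A} → {A,G} (+1)
site 7, node OZ: O={A} ∪ Z={C} → {A,C} (+1)
site 7, node COZ: C={C} ∩ OZ={A,C} → {C} (+0)
site 7, node BCDOZ: BD={A,G} ∪ COZ={C} → {A,C,G} (+1)
per-site changes: [3, 3, 3, 1, 2, 3, 1, 3]; total = 19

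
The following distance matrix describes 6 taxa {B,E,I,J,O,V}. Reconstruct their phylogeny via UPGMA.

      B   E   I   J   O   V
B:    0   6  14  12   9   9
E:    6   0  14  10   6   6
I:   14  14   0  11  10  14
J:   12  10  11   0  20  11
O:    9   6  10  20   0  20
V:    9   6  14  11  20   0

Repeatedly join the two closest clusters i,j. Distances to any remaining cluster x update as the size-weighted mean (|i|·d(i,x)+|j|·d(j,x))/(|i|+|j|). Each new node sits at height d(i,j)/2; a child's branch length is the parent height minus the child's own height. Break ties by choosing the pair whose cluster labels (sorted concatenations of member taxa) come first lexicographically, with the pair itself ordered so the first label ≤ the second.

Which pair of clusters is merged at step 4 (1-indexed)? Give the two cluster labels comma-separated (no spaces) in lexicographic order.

step 1: merge (B,E) at d=6; branch lengths B→3, E→3; new cluster BE
  updated: d(BE,I)=14, d(BE,J)=11, d(BE,O)=15/2, d(BE,V)=15/2
step 2: merge (BE,O) at d=15/2; branch lengths BE→3/4, O→15/4; new cluster BEO
  updated: d(BEO,I)=38/3, d(BEO,J)=14, d(BEO,V)=35/3
step 3: merge (I,J) at d=11; branch lengths I→11/2, J→11/2; new cluster IJ
  updated: d(BEO,IJ)=40/3, d(IJ,V)=25/2
step 4: merge (BEO,V) at d=35/3; branch lengths BEO→25/12, V→35/6; new cluster BEOV
  updated: d(BEOV,IJ)=105/8
step 5: merge (BEOV,IJ) at d=105/8; branch lengths BEOV→35/48, IJ→17/16; new cluster BEIJOV
final tree: ((((B:3,E:3):3/4,O:15/4):25/12,V:35/6):35/48,(I:11/2,J:11/2):17/16)
total length: 749/24

BEO,V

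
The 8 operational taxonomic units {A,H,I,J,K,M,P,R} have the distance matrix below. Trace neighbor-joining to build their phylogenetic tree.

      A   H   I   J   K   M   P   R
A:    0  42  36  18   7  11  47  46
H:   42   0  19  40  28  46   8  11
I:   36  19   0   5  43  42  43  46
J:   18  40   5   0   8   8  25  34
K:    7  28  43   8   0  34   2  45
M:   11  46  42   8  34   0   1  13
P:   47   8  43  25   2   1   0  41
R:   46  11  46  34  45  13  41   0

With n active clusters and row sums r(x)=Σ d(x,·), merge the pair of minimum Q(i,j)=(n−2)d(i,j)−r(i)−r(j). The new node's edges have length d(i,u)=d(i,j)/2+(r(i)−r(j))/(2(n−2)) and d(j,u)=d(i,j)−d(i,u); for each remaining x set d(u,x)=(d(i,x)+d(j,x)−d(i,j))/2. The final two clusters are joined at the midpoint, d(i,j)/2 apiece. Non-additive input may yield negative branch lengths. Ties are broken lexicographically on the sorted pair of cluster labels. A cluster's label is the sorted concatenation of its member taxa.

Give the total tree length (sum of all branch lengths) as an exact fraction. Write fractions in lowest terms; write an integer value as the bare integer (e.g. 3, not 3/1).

565/8

step 1: merge (H,R) at d=11, Q=-364; branch lengths H→2, R→9; new cluster HR
  updated: d(A,HR)=77/2, d(HR,I)=27, d(HR,J)=63/2, d(HR,K)=31, d(HR,M)=24, d(HR,P)=19
step 2: merge (I,J) at d=5, Q=-533/2; branch lengths I→251/20, J→-151/20; new cluster IJ
  updated: d(A,IJ)=49/2, d(HR,IJ)=107/4, d(IJ,K)=23, d(IJ,M)=45/2, d(IJ,P)=63/2
step 3: merge (A,K) at d=7, Q=-197; branch lengths A→59/8, K→-3/8; new cluster AK
  updated: d(AK,HR)=125/4, d(AK,IJ)=81/4, d(AK,M)=19, d(AK,P)=21
step 4: merge (M,P) at d=1, Q=-136; branch lengths M→-1/2, P→3/2; new cluster MP
  updated: d(AK,MP)=39/2, d(HR,MP)=21, d(IJ,MP)=53/2
step 5: merge (AK,IJ) at d=81/4, Q=-104; branch lengths AK→19/2, IJ→43/4; new cluster AIJK
  updated: d(AIJK,HR)=151/8, d(AIJK,MP)=103/8
step 6: merge (AIJK,HR) at d=151/8, Q=-211/4; branch lengths AIJK→43/8, HR→27/2; new cluster AHIJKR
  updated: d(AHIJKR,MP)=15/2
step 7: merge (AHIJKR,MP) at d=15/2; branch lengths AHIJKR→15/4, MP→15/4; new cluster AHIJKMPR
final tree: ((((A:59/8,K:-3/8):19/2,(I:251/20,J:-151/20):43/4):43/8,(H:2,R:9):27/2):15/4,(M:-1/2,P:3/2):15/4)
total length: 565/8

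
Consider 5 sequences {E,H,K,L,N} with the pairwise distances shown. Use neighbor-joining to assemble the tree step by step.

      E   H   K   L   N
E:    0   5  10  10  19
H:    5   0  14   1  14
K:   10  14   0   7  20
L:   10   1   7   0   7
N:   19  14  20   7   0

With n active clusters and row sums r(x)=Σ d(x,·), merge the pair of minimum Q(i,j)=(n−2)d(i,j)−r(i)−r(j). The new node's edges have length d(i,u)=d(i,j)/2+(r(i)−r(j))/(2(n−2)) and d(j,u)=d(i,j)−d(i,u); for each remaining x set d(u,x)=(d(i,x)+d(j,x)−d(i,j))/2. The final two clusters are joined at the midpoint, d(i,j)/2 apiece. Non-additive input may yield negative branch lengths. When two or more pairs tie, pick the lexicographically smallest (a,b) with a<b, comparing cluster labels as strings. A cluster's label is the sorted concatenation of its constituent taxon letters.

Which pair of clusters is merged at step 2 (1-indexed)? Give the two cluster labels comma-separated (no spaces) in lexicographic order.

EK,H

1. join E+K (d=10, Q=-65) ⇒ EK; edges |E|=23/6, |K|=37/6
  updated: d(EK,H)=9/2, d(EK,L)=7/2, d(EK,N)=29/2
2. join EK+H (d=9/2, Q=-33) ⇒ EHK; edges |EK|=3, |H|=3/2
  updated: d(EHK,L)=0, d(EHK,N)=12
3. join EHK+L (d=0, Q=-19) ⇒ EHKL; edges |EHK|=5/2, |L|=-5/2
  updated: d(EHKL,N)=19/2
4. join EHKL+N (d=19/2) ⇒ EHKLN; edges |EHKL|=19/4, |N|=19/4
final tree: ((((E:23/6,K:37/6):3,H:3/2):5/2,L:-5/2):19/4,N:19/4)
total length: 24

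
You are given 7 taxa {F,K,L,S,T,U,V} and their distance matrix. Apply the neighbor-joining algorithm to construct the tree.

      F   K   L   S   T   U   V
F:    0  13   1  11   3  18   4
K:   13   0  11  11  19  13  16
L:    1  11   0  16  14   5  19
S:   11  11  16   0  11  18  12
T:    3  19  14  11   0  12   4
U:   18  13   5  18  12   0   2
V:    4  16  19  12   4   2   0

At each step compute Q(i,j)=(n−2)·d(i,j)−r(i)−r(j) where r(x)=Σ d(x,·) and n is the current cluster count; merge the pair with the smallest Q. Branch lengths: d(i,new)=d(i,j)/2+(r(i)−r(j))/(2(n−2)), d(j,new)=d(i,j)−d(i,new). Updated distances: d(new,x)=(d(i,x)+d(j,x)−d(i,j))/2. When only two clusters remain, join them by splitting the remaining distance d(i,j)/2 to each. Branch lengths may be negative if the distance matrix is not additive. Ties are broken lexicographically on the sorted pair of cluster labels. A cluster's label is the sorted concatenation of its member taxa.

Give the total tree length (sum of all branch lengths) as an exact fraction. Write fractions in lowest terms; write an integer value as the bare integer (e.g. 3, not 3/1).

477/16

iteration 1: select U,V (d=2, Q=-115); attach at lengths (21/10, -1/10); label the merged cluster UV
  updated: d(F,UV)=10, d(K,UV)=27/2, d(L,UV)=11, d(S,UV)=14, d(T,UV)=7
iteration 2: select F,L (d=1, Q=-87); attach at lengths (-11/8, 19/8); label the merged cluster FL
  updated: d(FL,K)=23/2, d(FL,S)=13, d(FL,T)=8, d(FL,UV)=10
iteration 3: select K,S (d=11, Q=-71); attach at lengths (13/2, 9/2); label the merged cluster KS
  updated: d(FL,KS)=27/4, d(KS,T)=19/2, d(KS,UV)=33/4
iteration 4: select FL,KS (d=27/4, Q=-143/4); attach at lengths (55/16, 53/16); label the merged cluster FKLS
  updated: d(FKLS,T)=43/8, d(FKLS,UV)=23/4
iteration 5: select FKLS,T (d=43/8, Q=-145/8); attach at lengths (33/16, 53/16); label the merged cluster FKLST
  updated: d(FKLST,UV)=59/16
iteration 6: select FKLST,UV (d=59/16); attach at lengths (59/32, 59/32); label the merged cluster FKLSTUV
final tree: ((((F:-11/8,L:19/8):55/16,(K:13/2,S:9/2):53/16):33/16,T:53/16):59/32,(U:21/10,V:-1/10):59/32)
total length: 477/16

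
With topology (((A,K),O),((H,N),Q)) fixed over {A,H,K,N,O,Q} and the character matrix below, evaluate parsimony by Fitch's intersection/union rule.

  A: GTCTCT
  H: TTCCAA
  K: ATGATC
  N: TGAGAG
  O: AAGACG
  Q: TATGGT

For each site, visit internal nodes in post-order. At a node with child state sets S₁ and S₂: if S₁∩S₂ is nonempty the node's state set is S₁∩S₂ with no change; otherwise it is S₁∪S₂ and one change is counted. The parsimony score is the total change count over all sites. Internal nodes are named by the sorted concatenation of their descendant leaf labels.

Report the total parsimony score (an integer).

site 0, node AK: A={G} ∪ K={A} → {A,G} (+1)
site 0, node AKO: AK={A,G} ∩ O={A} → {A} (+0)
site 0, node HN: H={T} ∩ N={T} → {T} (+0)
site 0, node HNQ: HN={T} ∩ Q={T} → {T} (+0)
site 0, node AHKNOQ: AKO={A} ∪ HNQ={T} → {A,T} (+1)
site 1, node AK: A={T} ∩ K={T} → {T} (+0)
site 1, node AKO: AK={T} ∪ O={A} → {A,T} (+1)
site 1, node HN: H={T} ∪ N={G} → {G,T} (+1)
site 1, node HNQ: HN={G,T} ∪ Q={A} → {A,G,T} (+1)
site 1, node AHKNOQ: AKO={A,T} ∩ HNQ={A,G,T} → {A,T} (+0)
site 2, node AK: A={C} ∪ K={G} → {C,G} (+1)
site 2, node AKO: AK={C,G} ∩ O={G} → {G} (+0)
site 2, node HN: H={C} ∪ N={A} → {A,C} (+1)
site 2, node HNQ: HN={A,C} ∪ Q={T} → {A,C,T} (+1)
site 2, node AHKNOQ: AKO={G} ∪ HNQ={A,C,T} → {A,C,G,T} (+1)
site 3, node AK: A={T} ∪ K={A} → {A,T} (+1)
site 3, node AKO: AK={A,T} ∩ O={A} → {A} (+0)
site 3, node HN: H={C} ∪ N={G} → {C,G} (+1)
site 3, node HNQ: HN={C,G} ∩ Q={G} → {G} (+0)
site 3, node AHKNOQ: AKO={A} ∪ HNQ={G} → {A,G} (+1)
site 4, node AK: A={C} ∪ K={T} → {C,T} (+1)
site 4, node AKO: AK={C,T} ∩ O={C} → {C} (+0)
site 4, node HN: H={A} ∩ N={A} → {A} (+0)
site 4, node HNQ: HN={A} ∪ Q={G} → {A,G} (+1)
site 4, node AHKNOQ: AKO={C} ∪ HNQ={A,G} → {A,C,G} (+1)
site 5, node AK: A={T} ∪ K={C} → {C,T} (+1)
site 5, node AKO: AK={C,T} ∪ O={G} → {C,G,T} (+1)
site 5, node HN: H={A} ∪ N={G} → {A,G} (+1)
site 5, node HNQ: HN={A,G} ∪ Q={T} → {A,G,T} (+1)
site 5, node AHKNOQ: AKO={C,G,T} ∩ HNQ={A,G,T} → {G,T} (+0)
per-site changes: [2, 3, 4, 3, 3, 4]; total = 19

19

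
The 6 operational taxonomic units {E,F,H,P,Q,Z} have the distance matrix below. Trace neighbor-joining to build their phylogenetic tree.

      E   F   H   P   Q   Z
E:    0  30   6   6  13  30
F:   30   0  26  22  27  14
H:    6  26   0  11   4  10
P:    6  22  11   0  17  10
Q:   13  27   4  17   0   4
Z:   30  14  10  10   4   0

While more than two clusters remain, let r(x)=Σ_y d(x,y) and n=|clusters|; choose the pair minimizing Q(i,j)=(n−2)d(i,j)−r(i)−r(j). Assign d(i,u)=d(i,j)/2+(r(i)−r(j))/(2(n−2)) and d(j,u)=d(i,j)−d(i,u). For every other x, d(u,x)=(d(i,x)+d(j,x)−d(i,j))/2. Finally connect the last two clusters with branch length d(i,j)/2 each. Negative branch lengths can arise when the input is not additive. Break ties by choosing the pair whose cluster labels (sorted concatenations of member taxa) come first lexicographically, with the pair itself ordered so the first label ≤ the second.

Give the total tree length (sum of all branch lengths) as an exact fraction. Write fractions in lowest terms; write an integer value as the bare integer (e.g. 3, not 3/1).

1. join F+Z (d=14, Q=-131) ⇒ FZ; edges |F|=107/8, |Z|=5/8
  updated: d(E,FZ)=23, d(FZ,H)=11, d(FZ,P)=9, d(FZ,Q)=17/2
2. join E+P (d=6, Q=-73) ⇒ EP; edges |E|=23/6, |P|=13/6
  updated: d(EP,FZ)=13, d(EP,H)=11/2, d(EP,Q)=12
3. join EP+H (d=11/2, Q=-40) ⇒ EHP; edges |EP|=21/4, |H|=1/4
  updated: d(EHP,FZ)=37/4, d(EHP,Q)=21/4
4. join EHP+FZ (d=37/4, Q=-23) ⇒ EFHPZ; edges |EHP|=3, |FZ|=25/4
  updated: d(EFHPZ,Q)=9/4
5. join EFHPZ+Q (d=9/4) ⇒ EFHPQZ; edges |EFHPZ|=9/8, |Q|=9/8
final tree: ((((E:23/6,P:13/6):21/4,H:1/4):3,(F:107/8,Z:5/8):25/4):9/8,Q:9/8)
total length: 37

37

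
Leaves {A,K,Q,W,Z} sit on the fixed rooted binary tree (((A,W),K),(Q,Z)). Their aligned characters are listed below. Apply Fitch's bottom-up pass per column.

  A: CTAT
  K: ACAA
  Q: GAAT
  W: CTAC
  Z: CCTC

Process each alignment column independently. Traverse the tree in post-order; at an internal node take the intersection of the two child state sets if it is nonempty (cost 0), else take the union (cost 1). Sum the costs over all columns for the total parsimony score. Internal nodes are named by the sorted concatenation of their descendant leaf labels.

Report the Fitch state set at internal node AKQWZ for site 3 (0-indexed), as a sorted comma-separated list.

C,T

[col 0] AW: children A:{C}, W:{C} ∩→ {C}; cost 0
[col 0] AKW: children AW:{C}, K:{A} ∪→ {A,C}; cost 1
[col 0] QZ: children Q:{G}, Z:{C} ∪→ {C,G}; cost 1
[col 0] AKQWZ: children AKW:{A,C}, QZ:{C,G} ∩→ {C}; cost 0
[col 1] AW: children A:{T}, W:{T} ∩→ {T}; cost 0
[col 1] AKW: children AW:{T}, K:{C} ∪→ {C,T}; cost 1
[col 1] QZ: children Q:{A}, Z:{C} ∪→ {A,C}; cost 1
[col 1] AKQWZ: children AKW:{C,T}, QZ:{A,C} ∩→ {C}; cost 0
[col 2] AW: children A:{A}, W:{A} ∩→ {A}; cost 0
[col 2] AKW: children AW:{A}, K:{A} ∩→ {A}; cost 0
[col 2] QZ: children Q:{A}, Z:{T} ∪→ {A,T}; cost 1
[col 2] AKQWZ: children AKW:{A}, QZ:{A,T} ∩→ {A}; cost 0
[col 3] AW: children A:{T}, W:{C} ∪→ {C,T}; cost 1
[col 3] AKW: children AW:{C,T}, K:{A} ∪→ {A,C,T}; cost 1
[col 3] QZ: children Q:{T}, Z:{C} ∪→ {C,T}; cost 1
[col 3] AKQWZ: children AKW:{A,C,T}, QZ:{C,T} ∩→ {C,T}; cost 0
per-site changes: [2, 2, 1, 3]; total = 8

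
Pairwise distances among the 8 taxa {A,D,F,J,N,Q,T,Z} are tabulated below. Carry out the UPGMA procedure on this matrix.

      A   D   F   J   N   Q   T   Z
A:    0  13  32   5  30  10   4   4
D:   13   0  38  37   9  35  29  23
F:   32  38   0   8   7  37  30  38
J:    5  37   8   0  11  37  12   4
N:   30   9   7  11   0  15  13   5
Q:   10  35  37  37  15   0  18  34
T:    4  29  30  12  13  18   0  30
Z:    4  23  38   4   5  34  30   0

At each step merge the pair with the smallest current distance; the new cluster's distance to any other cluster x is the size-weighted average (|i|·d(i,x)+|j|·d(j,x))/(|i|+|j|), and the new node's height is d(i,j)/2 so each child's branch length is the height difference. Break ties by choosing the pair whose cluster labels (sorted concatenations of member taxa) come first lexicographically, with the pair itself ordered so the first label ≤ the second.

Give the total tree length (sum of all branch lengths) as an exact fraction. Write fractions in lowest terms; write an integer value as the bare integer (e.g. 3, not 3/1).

21269/336

iteration 1: select A,T (d=4); attach at lengths (2, 2); label the merged cluster AT
  updated: d(AT,D)=21, d(AT,F)=31, d(AT,J)=17/2, d(AT,N)=43/2, d(AT,Q)=14, d(AT,Z)=17
iteration 2: select J,Z (d=4); attach at lengths (2, 2); label the merged cluster JZ
  updated: d(AT,JZ)=51/4, d(D,JZ)=30, d(F,JZ)=23, d(JZ,N)=8, d(JZ,Q)=71/2
iteration 3: select F,N (d=7); attach at lengths (7/2, 7/2); label the merged cluster FN
  updated: d(AT,FN)=105/4, d(D,FN)=47/2, d(FN,JZ)=31/2, d(FN,Q)=26
iteration 4: select AT,JZ (d=51/4); attach at lengths (35/8, 35/8); label the merged cluster AJTZ
  updated: d(AJTZ,D)=51/2, d(AJTZ,FN)=167/8, d(AJTZ,Q)=99/4
iteration 5: select AJTZ,FN (d=167/8); attach at lengths (65/16, 111/16); label the merged cluster AFJNTZ
  updated: d(AFJNTZ,D)=149/6, d(AFJNTZ,Q)=151/6
iteration 6: select AFJNTZ,D (d=149/6); attach at lengths (95/48, 149/12); label the merged cluster ADFJNTZ
  updated: d(ADFJNTZ,Q)=186/7
iteration 7: select ADFJNTZ,Q (d=186/7); attach at lengths (73/84, 93/7); label the merged cluster ADFJNQTZ
final tree: (((((A:2,T:2):35/8,(J:2,Z:2):35/8):65/16,(F:7/2,N:7/2):111/16):95/48,D:149/12):73/84,Q:93/7)
total length: 21269/336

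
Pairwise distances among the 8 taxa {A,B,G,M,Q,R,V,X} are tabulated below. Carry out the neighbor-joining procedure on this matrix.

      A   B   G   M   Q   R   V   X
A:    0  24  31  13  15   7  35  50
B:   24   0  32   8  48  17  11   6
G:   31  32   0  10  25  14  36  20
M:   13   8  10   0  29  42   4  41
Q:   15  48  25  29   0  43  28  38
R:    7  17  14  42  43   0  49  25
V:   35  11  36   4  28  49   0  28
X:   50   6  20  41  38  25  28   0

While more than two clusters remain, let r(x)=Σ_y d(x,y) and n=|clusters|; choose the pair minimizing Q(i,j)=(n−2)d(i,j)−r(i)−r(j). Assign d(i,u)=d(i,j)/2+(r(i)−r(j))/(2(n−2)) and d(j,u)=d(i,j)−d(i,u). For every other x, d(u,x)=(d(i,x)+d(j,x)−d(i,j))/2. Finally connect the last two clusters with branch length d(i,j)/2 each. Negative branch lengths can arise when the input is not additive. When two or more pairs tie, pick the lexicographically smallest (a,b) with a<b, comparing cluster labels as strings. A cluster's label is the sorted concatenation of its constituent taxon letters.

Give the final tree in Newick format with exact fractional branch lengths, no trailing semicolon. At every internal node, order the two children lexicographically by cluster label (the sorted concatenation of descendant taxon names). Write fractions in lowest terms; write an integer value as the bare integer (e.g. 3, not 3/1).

((((A:5/3,R:16/3):301/32,Q:515/32):65/32,((B:-3/2,X:15/2):239/24,(M:-37/16,V:101/16):169/24):201/32):231/64,G:231/64)

step 1: merge (A,R) at d=7, Q=-330; branch lengths A→5/3, R→16/3; new cluster AR
  updated: d(AR,B)=17, d(AR,G)=19, d(AR,M)=24, d(AR,Q)=51/2, d(AR,V)=77/2, d(AR,X)=34
step 2: merge (B,X) at d=6, Q=-259; branch lengths B→-3/2, X→15/2; new cluster BX
  updated: d(AR,BX)=45/2, d(BX,G)=23, d(BX,M)=43/2, d(BX,Q)=40, d(BX,V)=33/2
step 3: merge (M,V) at d=4, Q=-391/2; branch lengths M→-37/16, V→101/16; new cluster MV
  updated: d(AR,MV)=117/4, d(BX,MV)=17, d(G,MV)=21, d(MV,Q)=53/2
step 4: merge (BX,MV) at d=17, Q=-581/4; branch lengths BX→239/24, MV→169/24; new cluster BMVX
  updated: d(AR,BMVX)=139/8, d(BMVX,G)=27/2, d(BMVX,Q)=99/4
step 5: merge (AR,Q) at d=51/2, Q=-689/8; branch lengths AR→301/32, Q→515/32; new cluster AQR
  updated: d(AQR,BMVX)=133/16, d(AQR,G)=37/4
step 6: merge (AQR,BMVX) at d=133/16, Q=-497/16; branch lengths AQR→65/32, BMVX→201/32; new cluster ABMQRVX
  updated: d(ABMQRVX,G)=231/32
step 7: merge (ABMQRVX,G) at d=231/32; branch lengths ABMQRVX→231/64, G→231/64; new cluster ABGMQRVX
final tree: ((((A:5/3,R:16/3):301/32,Q:515/32):65/32,((B:-3/2,X:15/2):239/24,(M:-37/16,V:101/16):169/24):201/32):231/64,G:231/64)
total length: 2401/32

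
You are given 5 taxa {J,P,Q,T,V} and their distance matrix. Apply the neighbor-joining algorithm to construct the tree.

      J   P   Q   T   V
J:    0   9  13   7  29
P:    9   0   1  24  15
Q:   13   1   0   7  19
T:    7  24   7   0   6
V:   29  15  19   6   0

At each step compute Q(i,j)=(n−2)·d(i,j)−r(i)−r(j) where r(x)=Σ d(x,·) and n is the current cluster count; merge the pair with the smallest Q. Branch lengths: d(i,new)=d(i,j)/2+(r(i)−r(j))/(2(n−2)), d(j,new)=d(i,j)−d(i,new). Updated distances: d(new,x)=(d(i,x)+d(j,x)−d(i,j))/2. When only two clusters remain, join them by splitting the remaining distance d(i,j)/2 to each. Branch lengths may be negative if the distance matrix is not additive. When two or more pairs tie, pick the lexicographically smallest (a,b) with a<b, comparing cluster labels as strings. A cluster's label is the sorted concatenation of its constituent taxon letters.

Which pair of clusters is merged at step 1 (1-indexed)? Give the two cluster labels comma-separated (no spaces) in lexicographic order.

T,V

iteration 1: select T,V (d=6, Q=-95); attach at lengths (-7/6, 43/6); label the merged cluster TV
  updated: d(J,TV)=15, d(P,TV)=33/2, d(Q,TV)=10
iteration 2: select J,TV (d=15, Q=-97/2); attach at lengths (51/8, 69/8); label the merged cluster JTV
  updated: d(JTV,P)=21/4, d(JTV,Q)=4
iteration 3: select JTV,P (d=21/4, Q=-41/4); attach at lengths (33/8, 9/8); label the merged cluster JPTV
  updated: d(JPTV,Q)=-1/8
iteration 4: select JPTV,Q (d=-1/8); attach at lengths (-1/16, -1/16); label the merged cluster JPQTV
final tree: (((J:51/8,(T:-7/6,V:43/6):69/8):33/8,P:9/8):-1/16,Q:-1/16)
total length: 209/8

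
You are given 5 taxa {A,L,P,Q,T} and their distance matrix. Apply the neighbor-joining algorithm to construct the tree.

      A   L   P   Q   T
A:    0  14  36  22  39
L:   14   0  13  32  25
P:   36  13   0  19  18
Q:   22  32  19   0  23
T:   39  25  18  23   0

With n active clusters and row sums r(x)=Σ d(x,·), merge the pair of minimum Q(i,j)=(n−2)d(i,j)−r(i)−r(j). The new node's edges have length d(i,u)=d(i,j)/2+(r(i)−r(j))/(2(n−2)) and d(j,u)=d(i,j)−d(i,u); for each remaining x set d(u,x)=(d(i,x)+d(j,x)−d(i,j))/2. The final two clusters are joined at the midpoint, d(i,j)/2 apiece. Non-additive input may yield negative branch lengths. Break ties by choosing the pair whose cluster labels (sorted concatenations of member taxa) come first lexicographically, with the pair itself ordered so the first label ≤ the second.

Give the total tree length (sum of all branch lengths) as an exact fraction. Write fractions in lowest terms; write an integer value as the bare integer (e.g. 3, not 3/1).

433/8

step 1: merge (A,L) at d=14, Q=-153; branch lengths A→23/2, L→5/2; new cluster AL
  updated: d(AL,P)=35/2, d(AL,Q)=20, d(AL,T)=25
step 2: merge (AL,Q) at d=20, Q=-169/2; branch lengths AL→81/8, Q→79/8; new cluster ALQ
  updated: d(ALQ,P)=33/4, d(ALQ,T)=14
step 3: merge (ALQ,P) at d=33/4, Q=-161/4; branch lengths ALQ→17/8, P→49/8; new cluster ALPQ
  updated: d(ALPQ,T)=95/8
step 4: merge (ALPQ,T) at d=95/8; branch lengths ALPQ→95/16, T→95/16; new cluster ALPQT
final tree: ((((A:23/2,L:5/2):81/8,Q:79/8):17/8,P:49/8):95/16,T:95/16)
total length: 433/8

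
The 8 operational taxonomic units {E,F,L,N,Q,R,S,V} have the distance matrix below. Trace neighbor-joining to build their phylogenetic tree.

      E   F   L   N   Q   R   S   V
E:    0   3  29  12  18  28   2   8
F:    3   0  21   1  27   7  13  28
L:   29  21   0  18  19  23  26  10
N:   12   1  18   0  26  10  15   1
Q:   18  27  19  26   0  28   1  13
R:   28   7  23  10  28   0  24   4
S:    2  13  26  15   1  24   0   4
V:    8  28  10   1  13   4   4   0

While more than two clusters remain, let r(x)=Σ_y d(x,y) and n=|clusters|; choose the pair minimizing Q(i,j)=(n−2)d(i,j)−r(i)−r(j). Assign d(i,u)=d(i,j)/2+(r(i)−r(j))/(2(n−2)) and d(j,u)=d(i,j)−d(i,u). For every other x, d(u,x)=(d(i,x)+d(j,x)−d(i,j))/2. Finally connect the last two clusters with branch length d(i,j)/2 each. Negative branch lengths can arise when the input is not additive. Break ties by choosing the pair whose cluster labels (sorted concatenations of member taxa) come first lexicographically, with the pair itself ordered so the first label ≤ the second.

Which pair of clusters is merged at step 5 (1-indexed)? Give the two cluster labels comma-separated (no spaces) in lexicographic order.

EFLQS,N

iteration 1: select Q,S (d=1, Q=-211); attach at lengths (53/12, -41/12); label the merged cluster QS
  updated: d(E,QS)=19/2, d(F,QS)=39/2, d(L,QS)=22, d(N,QS)=20, d(QS,R)=51/2, d(QS,V)=8
iteration 2: select E,F (d=3, Q=-154); attach at lengths (5/2, 1/2); label the merged cluster EF
  updated: d(EF,L)=47/2, d(EF,N)=5, d(EF,QS)=13, d(EF,R)=16, d(EF,V)=33/2
iteration 3: select EF,QS (d=13, Q=-221/2); attach at lengths (75/16, 133/16); label the merged cluster EFQS
  updated: d(EFQS,L)=65/4, d(EFQS,N)=6, d(EFQS,R)=57/4, d(EFQS,V)=23/4
iteration 4: select EFQS,L (d=65/4, Q=-243/4); attach at lengths (95/24, 295/24); label the merged cluster EFLQS
  updated: d(EFLQS,N)=31/8, d(EFLQS,R)=21/2, d(EFLQS,V)=-1/4
iteration 5: select EFLQS,N (d=31/8, Q=-85/4); attach at lengths (7/4, 17/8); label the merged cluster EFLNQS
  updated: d(EFLNQS,R)=133/16, d(EFLNQS,V)=-25/16
iteration 6: select EFLNQS,R (d=133/16, Q=-43/4); attach at lengths (11/8, 111/16); label the merged cluster EFLNQRS
  updated: d(EFLNQRS,V)=-47/16
iteration 7: select EFLNQRS,V (d=-47/16); attach at lengths (-47/32, -47/32); label the merged cluster EFLNQRSV
final tree: ((((((E:5/2,F:1/2):75/16,(Q:53/12,S:-41/12):133/16):95/24,L:295/24):7/4,N:17/8):11/8,R:111/16):-47/32,V:-47/32)
total length: 85/2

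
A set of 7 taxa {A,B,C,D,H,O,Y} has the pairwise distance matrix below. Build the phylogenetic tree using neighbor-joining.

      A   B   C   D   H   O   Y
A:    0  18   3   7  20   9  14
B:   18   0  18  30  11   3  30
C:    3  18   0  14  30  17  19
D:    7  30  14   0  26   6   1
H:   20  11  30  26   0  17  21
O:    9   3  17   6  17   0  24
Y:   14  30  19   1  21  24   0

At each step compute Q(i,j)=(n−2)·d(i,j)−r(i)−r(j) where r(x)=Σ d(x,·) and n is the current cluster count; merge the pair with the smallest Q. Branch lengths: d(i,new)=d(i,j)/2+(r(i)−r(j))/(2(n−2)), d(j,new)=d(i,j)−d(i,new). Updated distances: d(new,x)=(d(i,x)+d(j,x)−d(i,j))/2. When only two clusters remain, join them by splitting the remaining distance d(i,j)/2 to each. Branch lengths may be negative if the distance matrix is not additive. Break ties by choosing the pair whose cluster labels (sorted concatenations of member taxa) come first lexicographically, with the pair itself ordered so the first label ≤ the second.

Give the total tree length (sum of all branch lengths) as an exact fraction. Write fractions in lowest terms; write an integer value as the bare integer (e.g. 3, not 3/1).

step 1: merge (D,Y) at d=1, Q=-188; branch lengths D→-2, Y→3; new cluster DY
  updated: d(A,DY)=10, d(B,DY)=59/2, d(C,DY)=16, d(DY,H)=23, d(DY,O)=29/2
step 2: merge (B,H) at d=11, Q=-273/2; branch lengths B→45/16, H→131/16; new cluster BH
  updated: d(A,BH)=27/2, d(BH,C)=37/2, d(BH,DY)=83/4, d(BH,O)=9/2
step 3: merge (BH,O) at d=9/2, Q=-355/4; branch lengths BH→103/24, O→5/24; new cluster BHO
  updated: d(A,BHO)=9, d(BHO,C)=31/2, d(BHO,DY)=123/8
step 4: merge (A,C) at d=3, Q=-101/2; branch lengths A→-13/8, C→37/8; new cluster AC
  updated: d(AC,BHO)=43/4, d(AC,DY)=23/2
step 5: merge (AC,BHO) at d=43/4, Q=-301/8; branch lengths AC→55/16, BHO→117/16; new cluster ABCHO
  updated: d(ABCHO,DY)=129/16
step 6: merge (ABCHO,DY) at d=129/16; branch lengths ABCHO→129/32, DY→129/32; new cluster ABCDHOY
final tree: (((A:-13/8,C:37/8):55/16,((B:45/16,H:131/16):103/24,O:5/24):117/16):129/32,(D:-2,Y:3):129/32)
total length: 613/16

613/16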